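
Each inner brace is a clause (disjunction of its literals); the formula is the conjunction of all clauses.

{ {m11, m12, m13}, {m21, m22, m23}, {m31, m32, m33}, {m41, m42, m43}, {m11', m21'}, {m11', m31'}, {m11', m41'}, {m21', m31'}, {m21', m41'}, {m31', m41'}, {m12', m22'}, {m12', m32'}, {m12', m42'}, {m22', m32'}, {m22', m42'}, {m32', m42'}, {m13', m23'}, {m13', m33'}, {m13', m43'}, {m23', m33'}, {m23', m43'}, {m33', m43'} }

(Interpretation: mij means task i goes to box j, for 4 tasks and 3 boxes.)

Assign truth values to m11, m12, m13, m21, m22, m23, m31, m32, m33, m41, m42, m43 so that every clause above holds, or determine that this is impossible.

UNSATISFIABLE

Case m11 = 0:
Case m12 = 1:
(m22') alone gives m22 = 0.
(m32') alone gives m32 = 0.
(m42') alone gives m42 = 0.
Case m21 = 1:
(m31') alone gives m31 = 0.
(m33) alone gives m33 = 1.
(m41') alone gives m41 = 0.
(m43) alone gives m43 = 1.
Now (m43') is unsatisfied and unit — conflict.
So m21 must be the other value — set m21 = 0.
(m23) alone gives m23 = 1.
(m13') alone gives m13 = 0.
(m33') alone gives m33 = 0.
(m31) alone gives m31 = 1.
(m41') alone gives m41 = 0.
(m43) alone gives m43 = 1.
Now (m43') is unsatisfied and unit — conflict.
Either choice for m21 ends in contradiction.
So m12 must be the other value — set m12 = 0.
(m13) alone gives m13 = 1.
(m23') alone gives m23 = 0.
(m33') alone gives m33 = 0.
(m43') alone gives m43 = 0.
Case m21 = 1:
(m31') alone gives m31 = 0.
(m32) alone gives m32 = 1.
(m41') alone gives m41 = 0.
(m42) alone gives m42 = 1.
Now (m42') is unsatisfied and unit — conflict.
So m21 must be the other value — set m21 = 0.
(m22) alone gives m22 = 1.
(m32') alone gives m32 = 0.
(m31) alone gives m31 = 1.
(m41') alone gives m41 = 0.
(m42) alone gives m42 = 1.
Now (m42') is unsatisfied and unit — conflict.
Either choice for m21 ends in contradiction.
Either choice for m12 ends in contradiction.
So m11 must be the other value — set m11 = 1.
(m21') alone gives m21 = 0.
(m31') alone gives m31 = 0.
(m41') alone gives m41 = 0.
Case m22 = 1:
(m12') alone gives m12 = 0.
(m32') alone gives m32 = 0.
(m33) alone gives m33 = 1.
(m42') alone gives m42 = 0.
(m43) alone gives m43 = 1.
Now (m43') is unsatisfied and unit — conflict.
So m22 must be the other value — set m22 = 0.
(m23) alone gives m23 = 1.
(m13') alone gives m13 = 0.
(m33') alone gives m33 = 0.
(m32) alone gives m32 = 1.
(m12') alone gives m12 = 0.
(m42') alone gives m42 = 0.
(m43) alone gives m43 = 1.
Now (m43') is unsatisfied and unit — conflict.
Either choice for m22 ends in contradiction.
Either choice for m11 ends in contradiction.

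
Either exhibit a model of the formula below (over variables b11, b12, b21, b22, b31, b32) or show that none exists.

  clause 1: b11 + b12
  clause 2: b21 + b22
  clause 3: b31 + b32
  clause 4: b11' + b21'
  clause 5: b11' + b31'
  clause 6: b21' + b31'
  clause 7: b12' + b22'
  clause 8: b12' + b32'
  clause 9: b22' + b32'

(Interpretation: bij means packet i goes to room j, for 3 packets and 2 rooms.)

UNSATISFIABLE

Try b11 = 1.
(b21') alone gives b21 = 0.
(b22) alone gives b22 = 1.
(b31') alone gives b31 = 0.
(b32) alone gives b32 = 1.
But (b32') is also a unit clause — contradiction.
Undo b11 and try b11 = 0.
(b12) alone gives b12 = 1.
(b22') alone gives b22 = 0.
(b21) alone gives b21 = 1.
(b31') alone gives b31 = 0.
(b32) alone gives b32 = 1.
But (b32') is also a unit clause — contradiction.
Neither b11 = 1 nor b11 = 0 works.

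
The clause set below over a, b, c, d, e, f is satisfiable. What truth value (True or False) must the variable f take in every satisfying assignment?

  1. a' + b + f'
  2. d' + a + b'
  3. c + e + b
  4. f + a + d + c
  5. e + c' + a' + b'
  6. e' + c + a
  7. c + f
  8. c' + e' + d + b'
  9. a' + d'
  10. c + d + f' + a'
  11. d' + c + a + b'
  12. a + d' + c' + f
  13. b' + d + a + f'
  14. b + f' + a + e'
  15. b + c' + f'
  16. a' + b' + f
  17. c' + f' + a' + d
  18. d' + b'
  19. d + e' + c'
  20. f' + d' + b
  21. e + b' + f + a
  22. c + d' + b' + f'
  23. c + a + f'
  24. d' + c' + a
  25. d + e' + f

Suppose f = 1.
Try a = 0.
From the singleton clause (c), c = 1.
From the singleton clause (b), b = 1.
From the singleton clause (d'), d = 0.
That conflicts with the unit clause (d).
Undo a and try a = 1.
From the singleton clause (b), b = 1.
From the singleton clause (d'), d = 0.
From the singleton clause (c), c = 1.
That conflicts with the unit clause (c').
Either choice for a ends in contradiction.
So every satisfying assignment has f = False.

False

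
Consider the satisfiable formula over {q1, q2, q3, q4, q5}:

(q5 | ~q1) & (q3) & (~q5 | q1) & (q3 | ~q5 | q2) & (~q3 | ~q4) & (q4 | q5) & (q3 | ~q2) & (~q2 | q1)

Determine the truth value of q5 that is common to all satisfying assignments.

Suppose q5 = 0.
The clause (~q1) is unit, so q1 = 0.
The clause (q3) is unit, so q3 = 1.
The clause (~q4) is unit, so q4 = 0.
But (q4) is also a unit clause — contradiction.
So every satisfying assignment has q5 = True.

True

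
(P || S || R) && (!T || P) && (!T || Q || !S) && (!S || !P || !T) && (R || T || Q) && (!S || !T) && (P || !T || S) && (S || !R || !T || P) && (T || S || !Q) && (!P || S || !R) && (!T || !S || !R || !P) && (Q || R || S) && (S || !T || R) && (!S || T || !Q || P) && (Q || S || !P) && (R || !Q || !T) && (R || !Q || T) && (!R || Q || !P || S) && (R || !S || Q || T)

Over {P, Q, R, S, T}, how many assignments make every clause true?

There are 2^5 = 32 truth assignments over (P, Q, R, S, T).
Split on T. With T = true, the clauses containing T are satisfied and !T drops from the rest; 0 of the 2^4 = 16 assignments to the other variables satisfy what remains.
With T = false, by the same count on the reduced clause set, 4 assignments work.
Total: 0 + 4 = 4.

4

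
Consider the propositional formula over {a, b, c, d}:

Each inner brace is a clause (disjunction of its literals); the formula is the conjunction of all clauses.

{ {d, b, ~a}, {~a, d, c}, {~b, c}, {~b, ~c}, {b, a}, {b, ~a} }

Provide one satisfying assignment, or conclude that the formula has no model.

UNSATISFIABLE

Branch on b: set b = 0.
Unit clause (a) forces a = 1.
That conflicts with the unit clause (~a).
That branch fails; take b = 1 instead.
Unit clause (c) forces c = 1.
That conflicts with the unit clause (~c).
Either choice for b ends in contradiction.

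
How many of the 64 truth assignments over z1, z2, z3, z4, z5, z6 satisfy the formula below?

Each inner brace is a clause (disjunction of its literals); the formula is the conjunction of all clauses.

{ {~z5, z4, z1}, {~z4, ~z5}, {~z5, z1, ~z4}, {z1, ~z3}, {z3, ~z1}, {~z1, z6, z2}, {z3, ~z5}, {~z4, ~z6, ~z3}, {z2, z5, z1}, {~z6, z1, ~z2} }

There are 2^6 = 64 truth assignments over (z1, z2, z3, z4, z5, z6).
Split on z1. With z1 = 1, the clauses containing z1 are satisfied and ~z1 drops from the rest; 7 of the 2^5 = 32 assignments to the other variables satisfy what remains.
With z1 = 0, by the same count on the reduced clause set, 2 assignments work.
Total: 7 + 2 = 9.

9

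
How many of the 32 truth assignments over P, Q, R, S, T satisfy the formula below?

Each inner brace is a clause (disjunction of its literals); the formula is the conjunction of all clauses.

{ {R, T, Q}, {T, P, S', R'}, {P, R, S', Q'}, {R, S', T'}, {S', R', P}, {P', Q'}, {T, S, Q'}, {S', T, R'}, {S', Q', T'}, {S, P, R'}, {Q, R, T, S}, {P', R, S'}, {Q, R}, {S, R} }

3

There are 2^5 = 32 truth assignments over (P, Q, R, S, T).
Split on Q. With Q = 1, the clauses containing Q are satisfied and Q' drops from the rest; 0 of the 2^4 = 16 assignments to the other variables satisfy what remains.
With Q = 0, by the same count on the reduced clause set, 3 assignments work.
Total: 0 + 3 = 3.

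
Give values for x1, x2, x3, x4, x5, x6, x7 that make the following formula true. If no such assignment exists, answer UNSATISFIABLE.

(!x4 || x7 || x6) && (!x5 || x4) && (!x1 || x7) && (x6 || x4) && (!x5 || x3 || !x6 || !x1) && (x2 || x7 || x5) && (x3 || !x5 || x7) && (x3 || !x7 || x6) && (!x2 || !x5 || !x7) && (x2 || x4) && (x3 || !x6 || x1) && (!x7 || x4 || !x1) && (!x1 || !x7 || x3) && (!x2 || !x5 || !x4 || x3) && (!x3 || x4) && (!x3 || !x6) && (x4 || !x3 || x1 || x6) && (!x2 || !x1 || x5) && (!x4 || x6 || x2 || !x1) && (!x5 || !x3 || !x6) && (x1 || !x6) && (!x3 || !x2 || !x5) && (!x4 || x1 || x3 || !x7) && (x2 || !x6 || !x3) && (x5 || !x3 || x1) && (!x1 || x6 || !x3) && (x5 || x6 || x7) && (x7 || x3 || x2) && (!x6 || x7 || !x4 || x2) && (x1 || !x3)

UNSATISFIABLE

Try x5 = false.
Try x1 = false.
(!x6) alone gives x6 = false.
(x4) alone gives x4 = true.
(x7) alone gives x7 = true.
(x3) alone gives x3 = true.
Now (!x3) is unsatisfied and unit — conflict.
Backtrack on x1: now try x1 = true.
(x7) alone gives x7 = true.
(x4) alone gives x4 = true.
(x3) alone gives x3 = true.
(!x6) alone gives x6 = false.
Now (x6) is unsatisfied and unit — conflict.
Either choice for x1 ends in contradiction.
Backtrack on x5: now try x5 = true.
(x4) alone gives x4 = true.
Try x7 = true.
(!x2) alone gives x2 = false.
Try x3 = true.
(!x6) alone gives x6 = false.
(!x1) alone gives x1 = false.
Now (x1) is unsatisfied and unit — conflict.
Backtrack on x3: now try x3 = false.
(x6) alone gives x6 = true.
(!x1) alone gives x1 = false.
Now (x1) is unsatisfied and unit — conflict.
Either choice for x3 ends in contradiction.
Backtrack on x7: now try x7 = false.
(x6) alone gives x6 = true.
(!x1) alone gives x1 = false.
Now (x1) is unsatisfied and unit — conflict.
Either choice for x7 ends in contradiction.
Either choice for x5 ends in contradiction.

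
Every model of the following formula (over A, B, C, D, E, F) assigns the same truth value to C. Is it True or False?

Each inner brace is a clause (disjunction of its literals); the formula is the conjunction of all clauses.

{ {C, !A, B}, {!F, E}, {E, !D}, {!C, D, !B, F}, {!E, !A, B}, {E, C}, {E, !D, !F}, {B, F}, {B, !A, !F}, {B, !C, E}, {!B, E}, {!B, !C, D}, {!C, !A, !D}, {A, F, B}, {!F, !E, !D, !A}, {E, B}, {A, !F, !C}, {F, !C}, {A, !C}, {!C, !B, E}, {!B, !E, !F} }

False

Suppose C = true.
(F) alone gives F = true.
(E) alone gives E = true.
(A) alone gives A = true.
(B) alone gives B = true.
Now (!B) is unsatisfied and unit — conflict.
So every satisfying assignment has C = False.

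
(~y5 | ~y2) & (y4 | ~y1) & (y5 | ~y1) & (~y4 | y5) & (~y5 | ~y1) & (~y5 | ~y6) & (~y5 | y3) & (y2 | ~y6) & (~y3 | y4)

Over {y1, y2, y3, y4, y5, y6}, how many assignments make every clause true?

There are 2^6 = 64 truth assignments over (y1, y2, y3, y4, y5, y6).
Split on y1. With y1 = 1, the clauses containing y1 are satisfied and ~y1 drops from the rest; 0 of the 2^5 = 32 assignments to the other variables satisfy what remains.
With y1 = 0, by the same count on the reduced clause set, 4 assignments work.
(One model: y1=F, y2=F, y3=F, y4=F, y5=F, y6=F.)
Total: 0 + 4 = 4.

4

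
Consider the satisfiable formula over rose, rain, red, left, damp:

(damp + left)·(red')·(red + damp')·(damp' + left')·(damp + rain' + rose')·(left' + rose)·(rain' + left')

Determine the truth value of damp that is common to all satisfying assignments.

Suppose damp = 1.
The clause (red') is unit, so red = 0.
That conflicts with the unit clause (red).
So every satisfying assignment has damp = False.

False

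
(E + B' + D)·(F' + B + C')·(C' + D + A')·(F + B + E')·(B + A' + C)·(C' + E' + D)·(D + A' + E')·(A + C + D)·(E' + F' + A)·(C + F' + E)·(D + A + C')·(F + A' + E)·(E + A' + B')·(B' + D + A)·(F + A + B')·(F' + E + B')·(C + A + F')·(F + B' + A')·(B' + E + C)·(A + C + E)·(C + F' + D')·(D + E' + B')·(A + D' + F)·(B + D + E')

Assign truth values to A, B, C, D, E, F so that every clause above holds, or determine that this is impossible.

A: 1, B: 1, C: 1, D: 1, E: 1, F: 1

Case E = 1:
Case F = 1:
(A) alone gives A = 1.
(D) alone gives D = 1.
(C) alone gives C = 1.
(B) alone gives B = 1.
Every clause now holds.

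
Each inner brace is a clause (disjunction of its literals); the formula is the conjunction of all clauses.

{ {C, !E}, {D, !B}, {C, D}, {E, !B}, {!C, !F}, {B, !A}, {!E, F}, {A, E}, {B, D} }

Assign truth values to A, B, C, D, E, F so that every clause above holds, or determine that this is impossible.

Case C = true:
Unit clause (!F) forces F = false.
Unit clause (!E) forces E = false.
Unit clause (!B) forces B = false.
Unit clause (!A) forces A = false.
But (A) is also a unit clause — contradiction.
Undo C and try C = false.
Unit clause (!E) forces E = false.
Unit clause (D) forces D = true.
Unit clause (!B) forces B = false.
Unit clause (!A) forces A = false.
But (A) is also a unit clause — contradiction.
Neither C = true nor C = false works.

UNSATISFIABLE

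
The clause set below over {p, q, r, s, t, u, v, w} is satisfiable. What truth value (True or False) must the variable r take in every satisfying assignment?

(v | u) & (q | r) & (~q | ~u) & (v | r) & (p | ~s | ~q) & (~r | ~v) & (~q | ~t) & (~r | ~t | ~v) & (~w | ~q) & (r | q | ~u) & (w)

Suppose r = 0.
From the singleton clause (q), q = 1.
From the singleton clause (~u), u = 0.
From the singleton clause (v), v = 1.
From the singleton clause (~t), t = 0.
From the singleton clause (~w), w = 0.
But (w) is also a unit clause — contradiction.
So every satisfying assignment has r = True.

True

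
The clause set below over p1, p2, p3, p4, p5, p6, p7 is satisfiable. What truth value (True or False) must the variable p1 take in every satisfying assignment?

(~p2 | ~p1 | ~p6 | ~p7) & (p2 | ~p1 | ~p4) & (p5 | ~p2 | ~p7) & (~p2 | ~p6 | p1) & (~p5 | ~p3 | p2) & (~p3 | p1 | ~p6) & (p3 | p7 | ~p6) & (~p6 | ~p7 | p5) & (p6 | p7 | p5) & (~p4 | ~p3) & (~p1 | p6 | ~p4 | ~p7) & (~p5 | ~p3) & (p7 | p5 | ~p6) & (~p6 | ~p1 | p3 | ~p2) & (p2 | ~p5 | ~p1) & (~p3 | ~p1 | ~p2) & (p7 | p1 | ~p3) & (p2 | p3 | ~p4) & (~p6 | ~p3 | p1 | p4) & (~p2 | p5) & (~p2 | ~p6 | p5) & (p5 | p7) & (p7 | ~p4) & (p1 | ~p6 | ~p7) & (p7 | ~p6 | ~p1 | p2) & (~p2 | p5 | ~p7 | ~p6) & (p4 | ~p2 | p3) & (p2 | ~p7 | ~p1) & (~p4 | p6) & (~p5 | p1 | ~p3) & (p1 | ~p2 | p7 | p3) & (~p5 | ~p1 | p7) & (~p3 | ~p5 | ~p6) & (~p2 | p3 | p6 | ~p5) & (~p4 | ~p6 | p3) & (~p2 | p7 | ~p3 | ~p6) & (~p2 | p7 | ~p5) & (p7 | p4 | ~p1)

Suppose p1 = 1.
Case p2 = 1:
From the singleton clause (~p3), p3 = 0.
From the singleton clause (~p6), p6 = 0.
From the singleton clause (p5), p5 = 1.
Now (~p5) is unsatisfied and unit — conflict.
That branch fails; take p2 = 0 instead.
From the singleton clause (~p4), p4 = 0.
From the singleton clause (~p5), p5 = 0.
From the singleton clause (p7), p7 = 1.
Now (~p7) is unsatisfied and unit — conflict.
Both values of p2 lead to a conflict.
So every satisfying assignment has p1 = False.

False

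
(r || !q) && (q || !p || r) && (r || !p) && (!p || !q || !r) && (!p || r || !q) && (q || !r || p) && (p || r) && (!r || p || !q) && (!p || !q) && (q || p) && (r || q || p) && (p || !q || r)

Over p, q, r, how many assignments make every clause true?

1

There are 2^3 = 8 truth assignments over (p, q, r).
Check each against the 12 clauses (columns in the order p, q, r):
  F F F  ✗ fails (p || r)
  F F T  ✗ fails (q || !r || p)
  F T F  ✗ fails (r || !q)
  F T T  ✗ fails (!r || p || !q)
  T F F  ✗ fails (q || !p || r)
  T F T  ✓ satisfies all
  T T F  ✗ fails (r || !q)
  T T T  ✗ fails (!p || !q || !r)
1 of the 8 rows is a model.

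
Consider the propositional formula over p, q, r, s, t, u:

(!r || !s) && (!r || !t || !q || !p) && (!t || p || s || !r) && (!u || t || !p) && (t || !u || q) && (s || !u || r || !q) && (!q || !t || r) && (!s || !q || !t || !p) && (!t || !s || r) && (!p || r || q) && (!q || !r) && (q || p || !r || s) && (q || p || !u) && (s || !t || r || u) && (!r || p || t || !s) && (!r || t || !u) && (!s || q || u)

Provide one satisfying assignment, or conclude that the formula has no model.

p ↦ false,  q ↦ true,  r ↦ false,  s ↦ false,  t ↦ false,  u ↦ false

Case r = false:
Case q = true:
(!t) alone gives t = false.
Case u = false:
No clause remains; p, s are free.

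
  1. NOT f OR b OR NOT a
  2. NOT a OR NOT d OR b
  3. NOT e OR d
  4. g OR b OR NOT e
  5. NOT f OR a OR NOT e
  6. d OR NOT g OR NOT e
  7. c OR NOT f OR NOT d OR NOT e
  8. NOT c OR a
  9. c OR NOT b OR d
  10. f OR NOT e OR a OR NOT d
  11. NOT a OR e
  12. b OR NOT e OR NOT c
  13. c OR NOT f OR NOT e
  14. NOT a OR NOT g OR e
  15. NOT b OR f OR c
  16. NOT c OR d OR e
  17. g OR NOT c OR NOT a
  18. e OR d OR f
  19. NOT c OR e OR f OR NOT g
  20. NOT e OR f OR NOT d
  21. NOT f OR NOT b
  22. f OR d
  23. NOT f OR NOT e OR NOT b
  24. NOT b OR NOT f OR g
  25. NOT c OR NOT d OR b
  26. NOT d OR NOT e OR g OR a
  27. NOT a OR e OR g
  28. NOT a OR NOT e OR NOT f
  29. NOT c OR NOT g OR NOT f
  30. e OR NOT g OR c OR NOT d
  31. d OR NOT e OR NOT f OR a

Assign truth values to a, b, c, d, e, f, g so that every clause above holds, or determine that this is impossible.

a: false; b: false; c: false; d: false; e: false; f: true; g: true

Case e = false:
(NOT a) alone gives a = false.
(NOT c) alone gives c = false.
Case b = false:
Case d = false:
(f) alone gives f = true.
Every clause is now satisfied; g is unconstrained.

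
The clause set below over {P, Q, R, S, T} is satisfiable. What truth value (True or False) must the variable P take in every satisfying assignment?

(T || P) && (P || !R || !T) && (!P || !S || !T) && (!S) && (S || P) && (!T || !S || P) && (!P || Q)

Suppose P = false.
From the singleton clause (T), T = true.
From the singleton clause (!R), R = false.
From the singleton clause (!S), S = false.
Now (S) is unsatisfied and unit — conflict.
So every satisfying assignment has P = True.

True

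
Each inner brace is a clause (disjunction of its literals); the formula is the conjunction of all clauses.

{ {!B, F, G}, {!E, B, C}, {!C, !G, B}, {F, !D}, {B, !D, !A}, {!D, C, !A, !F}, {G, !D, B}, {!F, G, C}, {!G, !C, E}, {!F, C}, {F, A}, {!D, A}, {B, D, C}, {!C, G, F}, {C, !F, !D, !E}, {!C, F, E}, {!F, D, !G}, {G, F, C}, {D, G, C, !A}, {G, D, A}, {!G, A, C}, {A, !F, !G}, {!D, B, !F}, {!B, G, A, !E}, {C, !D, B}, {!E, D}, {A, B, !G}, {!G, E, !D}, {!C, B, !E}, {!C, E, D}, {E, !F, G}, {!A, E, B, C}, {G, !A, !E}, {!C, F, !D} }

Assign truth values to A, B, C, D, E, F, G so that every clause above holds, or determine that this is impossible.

A: true,  B: true,  C: true,  D: true,  E: true,  F: true,  G: true

Try F = true.
Unit clause (C) forces C = true.
Try G = true.
Unit clause (B) forces B = true.
Unit clause (E) forces E = true.
Unit clause (D) forces D = true.
Unit clause (A) forces A = true.
This assignment satisfies each clause.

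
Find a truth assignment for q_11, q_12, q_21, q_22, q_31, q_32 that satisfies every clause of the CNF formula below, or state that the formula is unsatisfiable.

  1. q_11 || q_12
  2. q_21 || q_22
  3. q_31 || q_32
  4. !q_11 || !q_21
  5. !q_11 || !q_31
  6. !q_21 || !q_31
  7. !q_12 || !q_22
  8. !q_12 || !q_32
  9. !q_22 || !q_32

Suppose q_11 = true.
From the singleton clause (!q_21), q_21 = false.
From the singleton clause (q_22), q_22 = true.
From the singleton clause (!q_31), q_31 = false.
From the singleton clause (q_32), q_32 = true.
But (!q_32) is also a unit clause — contradiction.
So q_11 must be the other value — set q_11 = false.
From the singleton clause (q_12), q_12 = true.
From the singleton clause (!q_22), q_22 = false.
From the singleton clause (q_21), q_21 = true.
From the singleton clause (!q_31), q_31 = false.
From the singleton clause (q_32), q_32 = true.
But (!q_32) is also a unit clause — contradiction.
Either choice for q_11 ends in contradiction.

UNSATISFIABLE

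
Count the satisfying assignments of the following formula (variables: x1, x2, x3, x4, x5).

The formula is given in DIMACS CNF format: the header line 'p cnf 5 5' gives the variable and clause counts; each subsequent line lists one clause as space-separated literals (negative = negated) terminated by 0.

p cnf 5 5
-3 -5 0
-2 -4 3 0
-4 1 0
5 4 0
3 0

There are 2^5 = 32 truth assignments over (x1, x2, x3, x4, x5).
Split on x5. With x5 = True, the clauses containing x5 are satisfied and ¬x5 drops from the rest; 0 of the 2^4 = 16 assignments to the other variables satisfy what remains.
With x5 = False, by the same count on the reduced clause set, 2 assignments work.
Total: 0 + 2 = 2.

2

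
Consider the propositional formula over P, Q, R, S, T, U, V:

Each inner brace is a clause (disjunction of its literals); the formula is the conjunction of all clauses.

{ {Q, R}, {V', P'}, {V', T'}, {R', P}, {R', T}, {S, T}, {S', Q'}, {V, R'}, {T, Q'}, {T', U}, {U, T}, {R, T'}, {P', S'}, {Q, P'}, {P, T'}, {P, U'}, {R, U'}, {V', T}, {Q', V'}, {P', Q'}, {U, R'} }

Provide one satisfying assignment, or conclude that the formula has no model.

UNSATISFIABLE

Branch on Q: set Q = 1.
(S') alone gives S = 0.
(T) alone gives T = 1.
(V') alone gives V = 0.
(R') alone gives R = 0.
But (R) is also a unit clause — contradiction.
That branch fails; take Q = 0 instead.
(R) alone gives R = 1.
(P) alone gives P = 1.
But (P') is also a unit clause — contradiction.
Neither Q = 1 nor Q = 0 works.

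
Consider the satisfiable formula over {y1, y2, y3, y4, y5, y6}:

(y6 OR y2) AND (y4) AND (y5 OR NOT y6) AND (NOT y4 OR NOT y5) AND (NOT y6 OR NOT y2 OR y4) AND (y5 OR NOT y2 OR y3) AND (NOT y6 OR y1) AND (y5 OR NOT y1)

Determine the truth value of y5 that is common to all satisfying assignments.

False

Suppose y5 = true.
The clause (y4) is unit, so y4 = true.
But (NOT y4) is also a unit clause — contradiction.
So every satisfying assignment has y5 = False.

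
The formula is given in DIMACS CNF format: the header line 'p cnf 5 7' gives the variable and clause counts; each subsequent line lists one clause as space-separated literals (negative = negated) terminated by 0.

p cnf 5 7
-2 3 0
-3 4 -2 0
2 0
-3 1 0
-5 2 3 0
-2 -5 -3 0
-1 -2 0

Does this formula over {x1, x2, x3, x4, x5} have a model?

From the singleton clause (x2), x2 = True.
From the singleton clause (x3), x3 = True.
From the singleton clause (x4), x4 = True.
From the singleton clause (x1), x1 = True.
That conflicts with the unit clause (¬x1).
No assignment satisfies every clause.

Unsatisfiable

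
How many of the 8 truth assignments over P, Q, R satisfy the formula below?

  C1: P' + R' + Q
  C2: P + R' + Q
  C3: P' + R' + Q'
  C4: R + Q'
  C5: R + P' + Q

There are 2^3 = 8 truth assignments over (P, Q, R).
Check each against the 5 clauses (columns in the order P, Q, R):
  F F F  ✓ satisfies all
  F F T  ✗ fails (P + R' + Q)
  F T F  ✗ fails (R + Q')
  F T T  ✓ satisfies all
  T F F  ✗ fails (R + P' + Q)
  T F T  ✗ fails (P' + R' + Q)
  T T F  ✗ fails (R + Q')
  T T T  ✗ fails (P' + R' + Q')
2 of the 8 rows are models.

2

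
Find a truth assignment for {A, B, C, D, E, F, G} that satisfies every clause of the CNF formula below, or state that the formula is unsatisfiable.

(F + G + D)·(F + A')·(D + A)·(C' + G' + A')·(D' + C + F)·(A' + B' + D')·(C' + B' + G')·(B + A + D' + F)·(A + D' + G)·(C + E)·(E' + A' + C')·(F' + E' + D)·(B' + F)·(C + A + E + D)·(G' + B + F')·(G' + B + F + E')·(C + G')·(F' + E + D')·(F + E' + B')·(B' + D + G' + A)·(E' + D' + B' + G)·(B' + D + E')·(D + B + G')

Case F = 1:
Case D = 0:
Unit clause (A) forces A = 1.
Unit clause (E') forces E = 0.
Unit clause (C) forces C = 1.
Unit clause (G') forces G = 0.
Every clause is now satisfied; B is unconstrained.

A ↦ 1, B ↦ 0, C ↦ 1, D ↦ 0, E ↦ 0, F ↦ 1, G ↦ 0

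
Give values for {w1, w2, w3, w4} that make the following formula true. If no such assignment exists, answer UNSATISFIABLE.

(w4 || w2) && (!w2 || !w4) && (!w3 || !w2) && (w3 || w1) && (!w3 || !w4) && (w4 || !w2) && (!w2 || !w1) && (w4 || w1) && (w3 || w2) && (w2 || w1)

Branch on w4: set w4 = true.
The clause (!w2) is unit, so w2 = false.
The clause (!w3) is unit, so w3 = false.
That conflicts with the unit clause (w3).
So w4 must be the other value — set w4 = false.
The clause (w2) is unit, so w2 = true.
That conflicts with the unit clause (!w2).
Either choice for w4 ends in contradiction.

UNSATISFIABLE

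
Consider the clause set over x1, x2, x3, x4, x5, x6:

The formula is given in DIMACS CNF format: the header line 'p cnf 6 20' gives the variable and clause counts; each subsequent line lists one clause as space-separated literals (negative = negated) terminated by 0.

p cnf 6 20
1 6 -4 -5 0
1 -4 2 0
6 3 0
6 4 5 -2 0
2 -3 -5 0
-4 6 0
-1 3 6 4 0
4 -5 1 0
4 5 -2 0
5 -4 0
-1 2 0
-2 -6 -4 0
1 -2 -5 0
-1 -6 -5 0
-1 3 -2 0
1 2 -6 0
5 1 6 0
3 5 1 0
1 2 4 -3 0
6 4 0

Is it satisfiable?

No, unsatisfiable

Branch on x6: set x6 = True.
Branch on x5: set x5 = True.
From the singleton clause (¬x1), x1 = False.
From the singleton clause (x4), x4 = True.
From the singleton clause (x2), x2 = True.
But (¬x2) is also a unit clause — contradiction.
Undo x5 and try x5 = False.
From the singleton clause (¬x4), x4 = False.
From the singleton clause (¬x2), x2 = False.
From the singleton clause (¬x1), x1 = False.
But (x1) is also a unit clause — contradiction.
Both values of x5 lead to a conflict.
Undo x6 and try x6 = False.
From the singleton clause (x3), x3 = True.
From the singleton clause (¬x4), x4 = False.
But (x4) is also a unit clause — contradiction.
Both values of x6 lead to a conflict.
No assignment satisfies every clause.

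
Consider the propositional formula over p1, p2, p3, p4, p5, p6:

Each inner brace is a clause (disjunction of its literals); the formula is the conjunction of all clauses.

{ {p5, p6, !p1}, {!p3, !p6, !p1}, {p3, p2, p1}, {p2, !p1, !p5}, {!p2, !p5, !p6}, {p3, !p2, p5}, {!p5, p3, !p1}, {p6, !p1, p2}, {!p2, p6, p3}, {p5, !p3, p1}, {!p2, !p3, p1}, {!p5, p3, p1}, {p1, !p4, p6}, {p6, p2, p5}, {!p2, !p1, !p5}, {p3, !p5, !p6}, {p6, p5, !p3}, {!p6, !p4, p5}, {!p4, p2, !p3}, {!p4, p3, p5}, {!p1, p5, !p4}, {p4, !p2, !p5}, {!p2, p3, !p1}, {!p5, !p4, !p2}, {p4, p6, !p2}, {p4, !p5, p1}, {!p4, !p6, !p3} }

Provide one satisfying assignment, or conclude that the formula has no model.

Suppose p5 = false.
Suppose p6 = true.
From the singleton clause (!p4), p4 = false.
Suppose p3 = false.
From the singleton clause (!p2), p2 = false.
From the singleton clause (p1), p1 = true.
This assignment satisfies each clause.

p1=true, p2=false, p3=false, p4=false, p5=false, p6=true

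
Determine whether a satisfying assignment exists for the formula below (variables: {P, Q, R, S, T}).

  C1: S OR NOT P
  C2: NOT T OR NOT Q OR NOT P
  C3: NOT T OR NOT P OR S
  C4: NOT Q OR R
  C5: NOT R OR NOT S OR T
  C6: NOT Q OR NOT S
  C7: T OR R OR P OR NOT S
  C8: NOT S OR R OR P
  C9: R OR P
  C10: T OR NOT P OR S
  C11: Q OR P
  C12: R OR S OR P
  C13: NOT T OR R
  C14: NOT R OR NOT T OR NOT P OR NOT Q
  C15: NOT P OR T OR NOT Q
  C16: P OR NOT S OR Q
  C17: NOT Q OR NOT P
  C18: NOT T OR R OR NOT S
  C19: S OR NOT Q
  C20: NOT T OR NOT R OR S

Yes

Try S = true.
The clause (NOT Q) is unit, so Q = false.
The clause (P) is unit, so P = true.
Try R = true.
The clause (T) is unit, so T = true.
This assignment satisfies each clause.
A satisfying assignment: P: true,  Q: false,  R: true,  S: true,  T: true.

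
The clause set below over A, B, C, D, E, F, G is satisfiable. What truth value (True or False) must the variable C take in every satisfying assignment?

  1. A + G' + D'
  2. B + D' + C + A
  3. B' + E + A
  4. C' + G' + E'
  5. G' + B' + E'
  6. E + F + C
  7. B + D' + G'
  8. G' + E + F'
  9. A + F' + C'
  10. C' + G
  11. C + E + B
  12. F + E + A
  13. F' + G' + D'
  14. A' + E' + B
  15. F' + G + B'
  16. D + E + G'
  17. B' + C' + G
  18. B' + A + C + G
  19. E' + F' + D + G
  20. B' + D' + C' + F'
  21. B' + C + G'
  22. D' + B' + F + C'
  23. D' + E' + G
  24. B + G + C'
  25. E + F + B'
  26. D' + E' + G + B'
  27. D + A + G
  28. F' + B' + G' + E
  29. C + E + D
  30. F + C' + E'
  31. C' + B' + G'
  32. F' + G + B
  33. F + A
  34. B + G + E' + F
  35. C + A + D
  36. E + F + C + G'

Suppose C = 1.
(G) alone gives G = 1.
(E') alone gives E = 0.
(F') alone gives F = 0.
(A) alone gives A = 1.
(D) alone gives D = 1.
(B) alone gives B = 1.
Now (B') is unsatisfied and unit — conflict.
So every satisfying assignment has C = False.

False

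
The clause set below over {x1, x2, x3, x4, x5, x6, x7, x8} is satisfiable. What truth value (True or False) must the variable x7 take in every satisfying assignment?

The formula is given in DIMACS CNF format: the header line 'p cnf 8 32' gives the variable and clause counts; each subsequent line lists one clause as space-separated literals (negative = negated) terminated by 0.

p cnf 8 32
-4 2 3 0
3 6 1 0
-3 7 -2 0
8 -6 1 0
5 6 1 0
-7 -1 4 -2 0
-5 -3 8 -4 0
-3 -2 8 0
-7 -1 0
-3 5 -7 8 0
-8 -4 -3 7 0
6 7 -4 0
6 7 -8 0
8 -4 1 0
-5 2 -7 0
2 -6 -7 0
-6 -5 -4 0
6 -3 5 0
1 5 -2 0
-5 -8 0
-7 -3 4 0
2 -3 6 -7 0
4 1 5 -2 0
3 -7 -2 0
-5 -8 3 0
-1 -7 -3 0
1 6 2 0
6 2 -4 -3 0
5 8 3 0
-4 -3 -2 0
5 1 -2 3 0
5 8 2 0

False

Suppose x7 = True.
From the singleton clause (¬x1), x1 = False.
Try x3 = True.
From the singleton clause (x4), x4 = True.
From the singleton clause (x8), x8 = True.
From the singleton clause (¬x5), x5 = False.
From the singleton clause (x6), x6 = True.
From the singleton clause (x2), x2 = True.
That conflicts with the unit clause (¬x2).
So x3 must be the other value — set x3 = False.
From the singleton clause (x6), x6 = True.
From the singleton clause (x8), x8 = True.
From the singleton clause (x2), x2 = True.
That conflicts with the unit clause (¬x2).
Either choice for x3 ends in contradiction.
So every satisfying assignment has x7 = False.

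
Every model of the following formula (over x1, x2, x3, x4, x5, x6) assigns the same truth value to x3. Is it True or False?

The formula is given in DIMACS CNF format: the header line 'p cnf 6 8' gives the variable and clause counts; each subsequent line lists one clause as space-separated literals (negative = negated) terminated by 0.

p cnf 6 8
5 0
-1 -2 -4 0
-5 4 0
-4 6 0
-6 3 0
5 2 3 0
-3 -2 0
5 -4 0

True

Suppose x3 = False.
(x5) alone gives x5 = True.
(x4) alone gives x4 = True.
(x6) alone gives x6 = True.
Now (¬x6) is unsatisfied and unit — conflict.
So every satisfying assignment has x3 = True.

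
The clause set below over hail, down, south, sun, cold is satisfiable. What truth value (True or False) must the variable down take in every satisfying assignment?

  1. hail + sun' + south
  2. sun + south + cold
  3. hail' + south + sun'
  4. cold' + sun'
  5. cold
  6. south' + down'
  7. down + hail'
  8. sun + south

Suppose down = 1.
The clause (cold) is unit, so cold = 1.
The clause (sun') is unit, so sun = 0.
The clause (south') is unit, so south = 0.
That conflicts with the unit clause (south).
So every satisfying assignment has down = False.

False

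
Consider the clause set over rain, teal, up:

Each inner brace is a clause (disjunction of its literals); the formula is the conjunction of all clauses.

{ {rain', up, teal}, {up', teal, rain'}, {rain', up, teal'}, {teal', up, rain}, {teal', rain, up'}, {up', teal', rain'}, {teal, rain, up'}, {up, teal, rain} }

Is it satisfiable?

Case rain = 0:
Case teal = 0:
(up') alone gives up = 0.
That conflicts with the unit clause (up).
That branch fails; take teal = 1 instead.
(up) alone gives up = 1.
That conflicts with the unit clause (up').
Neither teal = 1 nor teal = 0 works.
That branch fails; take rain = 1 instead.
Case up = 1:
(teal) alone gives teal = 1.
That conflicts with the unit clause (teal').
That branch fails; take up = 0 instead.
(teal) alone gives teal = 1.
That conflicts with the unit clause (teal').
Neither up = 1 nor up = 0 works.
Neither rain = 1 nor rain = 0 works.
No assignment satisfies every clause.

No, unsatisfiable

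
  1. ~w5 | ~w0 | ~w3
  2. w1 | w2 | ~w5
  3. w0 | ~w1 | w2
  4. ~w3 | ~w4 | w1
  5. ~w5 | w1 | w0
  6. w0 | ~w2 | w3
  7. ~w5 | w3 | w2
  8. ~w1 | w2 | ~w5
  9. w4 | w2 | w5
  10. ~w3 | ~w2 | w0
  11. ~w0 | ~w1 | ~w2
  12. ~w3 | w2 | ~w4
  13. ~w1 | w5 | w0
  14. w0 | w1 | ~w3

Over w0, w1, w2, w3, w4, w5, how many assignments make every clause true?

There are 2^6 = 64 truth assignments over (w0, w1, w2, w3, w4, w5).
Split on w4. With w4 = 1, the clauses containing w4 are satisfied and ~w4 drops from the rest; 5 of the 2^5 = 32 assignments to the other variables satisfy what remains.
With w4 = 0, by the same count on the reduced clause set, 3 assignments work.
(One model: w0=F, w1=F, w2=F, w3=F, w4=T, w5=F.)
Total: 5 + 3 = 8.

8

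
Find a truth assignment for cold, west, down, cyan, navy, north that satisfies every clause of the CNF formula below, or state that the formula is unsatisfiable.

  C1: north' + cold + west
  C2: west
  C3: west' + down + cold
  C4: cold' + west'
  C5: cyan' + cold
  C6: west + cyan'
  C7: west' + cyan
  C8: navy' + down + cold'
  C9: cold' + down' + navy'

(west) alone gives west = 1.
(cold') alone gives cold = 0.
(down) alone gives down = 1.
(cyan') alone gives cyan = 0.
That conflicts with the unit clause (cyan).

UNSATISFIABLE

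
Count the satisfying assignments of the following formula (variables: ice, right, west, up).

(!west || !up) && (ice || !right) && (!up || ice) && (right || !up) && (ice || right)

There are 2^4 = 16 truth assignments over (ice, right, west, up).
Check each against the 5 clauses (columns in the order ice, right, west, up):
  F F F F  ✗ fails (ice || right)
  F F F T  ✗ fails (!up || ice)
  F F T F  ✗ fails (ice || right)
  F F T T  ✗ fails (!west || !up)
  F T F F  ✗ fails (ice || !right)
  F T F T  ✗ fails (ice || !right)
  F T T F  ✗ fails (ice || !right)
  F T T T  ✗ fails (!west || !up)
  T F F F  ✓ satisfies all
  T F F T  ✗ fails (right || !up)
  T F T F  ✓ satisfies all
  T F T T  ✗ fails (!west || !up)
  T T F F  ✓ satisfies all
  T T F T  ✓ satisfies all
  T T T F  ✓ satisfies all
  T T T T  ✗ fails (!west || !up)
5 of the 16 rows are models.

5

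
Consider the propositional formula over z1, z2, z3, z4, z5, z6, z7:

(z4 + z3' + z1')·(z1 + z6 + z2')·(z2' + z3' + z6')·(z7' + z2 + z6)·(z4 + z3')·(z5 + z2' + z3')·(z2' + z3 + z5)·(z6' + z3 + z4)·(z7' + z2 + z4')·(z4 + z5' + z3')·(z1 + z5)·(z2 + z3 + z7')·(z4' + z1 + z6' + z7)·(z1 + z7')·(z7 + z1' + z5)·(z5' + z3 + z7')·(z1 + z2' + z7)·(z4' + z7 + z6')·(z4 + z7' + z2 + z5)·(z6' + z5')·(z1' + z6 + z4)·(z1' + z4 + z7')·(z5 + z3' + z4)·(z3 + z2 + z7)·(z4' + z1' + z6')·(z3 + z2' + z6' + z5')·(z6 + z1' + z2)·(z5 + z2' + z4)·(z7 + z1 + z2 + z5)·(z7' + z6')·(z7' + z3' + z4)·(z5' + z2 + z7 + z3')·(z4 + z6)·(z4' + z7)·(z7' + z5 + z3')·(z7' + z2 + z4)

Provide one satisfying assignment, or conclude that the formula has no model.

z1 ↦ 1; z2 ↦ 1; z3 ↦ 1; z4 ↦ 1; z5 ↦ 1; z6 ↦ 0; z7 ↦ 1

Case z4 = 1:
Unit clause (z7) forces z7 = 1.
Unit clause (z2) forces z2 = 1.
Unit clause (z1) forces z1 = 1.
Unit clause (z6') forces z6 = 0.
Case z5 = 1:
Unit clause (z3) forces z3 = 1.
Every clause now holds.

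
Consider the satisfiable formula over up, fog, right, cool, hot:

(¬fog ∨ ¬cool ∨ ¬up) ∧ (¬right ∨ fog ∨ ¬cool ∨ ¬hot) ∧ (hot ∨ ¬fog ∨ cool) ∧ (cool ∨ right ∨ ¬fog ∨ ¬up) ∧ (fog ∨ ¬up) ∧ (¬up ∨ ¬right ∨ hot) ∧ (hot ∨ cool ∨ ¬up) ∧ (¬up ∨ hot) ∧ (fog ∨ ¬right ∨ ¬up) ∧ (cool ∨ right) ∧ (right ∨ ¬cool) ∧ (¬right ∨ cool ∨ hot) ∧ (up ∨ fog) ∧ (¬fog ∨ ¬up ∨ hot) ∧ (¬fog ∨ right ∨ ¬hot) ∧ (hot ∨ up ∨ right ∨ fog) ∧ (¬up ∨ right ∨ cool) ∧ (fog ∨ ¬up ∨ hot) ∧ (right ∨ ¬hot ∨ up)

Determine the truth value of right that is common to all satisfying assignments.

Suppose right = False.
From the singleton clause (cool), cool = True.
Now (¬cool) is unsatisfied and unit — conflict.
So every satisfying assignment has right = True.

True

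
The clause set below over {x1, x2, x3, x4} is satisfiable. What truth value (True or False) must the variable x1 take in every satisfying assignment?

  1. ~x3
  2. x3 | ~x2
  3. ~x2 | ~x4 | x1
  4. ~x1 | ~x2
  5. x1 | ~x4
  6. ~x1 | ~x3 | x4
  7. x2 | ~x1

Suppose x1 = 1.
(~x3) alone gives x3 = 0.
(~x2) alone gives x2 = 0.
That conflicts with the unit clause (x2).
So every satisfying assignment has x1 = False.

False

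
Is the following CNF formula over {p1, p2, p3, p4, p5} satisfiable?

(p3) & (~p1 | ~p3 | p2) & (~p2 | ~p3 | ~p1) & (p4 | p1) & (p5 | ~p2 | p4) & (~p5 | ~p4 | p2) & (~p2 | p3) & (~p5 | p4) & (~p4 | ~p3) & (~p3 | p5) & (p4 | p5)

Unsatisfiable

Unit clause (p3) forces p3 = 1.
Unit clause (~p4) forces p4 = 0.
Unit clause (p1) forces p1 = 1.
Unit clause (p2) forces p2 = 1.
But (~p2) is also a unit clause — contradiction.
No assignment satisfies every clause.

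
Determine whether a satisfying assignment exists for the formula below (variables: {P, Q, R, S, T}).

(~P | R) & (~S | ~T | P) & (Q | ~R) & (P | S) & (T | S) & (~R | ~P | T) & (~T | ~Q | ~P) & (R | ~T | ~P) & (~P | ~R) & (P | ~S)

No

Branch on P: set P = 0.
From the singleton clause (S), S = 1.
That conflicts with the unit clause (~S).
Undo P and try P = 1.
From the singleton clause (R), R = 1.
That conflicts with the unit clause (~R).
Both values of P lead to a conflict.
No assignment satisfies every clause.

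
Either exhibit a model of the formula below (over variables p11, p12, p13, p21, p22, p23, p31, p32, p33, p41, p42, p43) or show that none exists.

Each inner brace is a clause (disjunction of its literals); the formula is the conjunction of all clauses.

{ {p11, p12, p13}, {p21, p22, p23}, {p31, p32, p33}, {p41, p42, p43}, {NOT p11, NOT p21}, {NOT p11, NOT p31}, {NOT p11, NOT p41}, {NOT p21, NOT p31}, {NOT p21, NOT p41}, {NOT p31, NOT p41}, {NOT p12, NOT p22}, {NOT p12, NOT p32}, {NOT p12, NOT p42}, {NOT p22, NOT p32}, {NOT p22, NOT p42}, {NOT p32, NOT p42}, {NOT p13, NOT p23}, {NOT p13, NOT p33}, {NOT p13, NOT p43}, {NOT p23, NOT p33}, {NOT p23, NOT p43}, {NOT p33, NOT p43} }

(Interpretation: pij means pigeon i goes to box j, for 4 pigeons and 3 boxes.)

Branch on p11: set p11 = false.
Branch on p12: set p12 = true.
Unit clause (NOT p22) forces p22 = false.
Unit clause (NOT p32) forces p32 = false.
Unit clause (NOT p42) forces p42 = false.
Branch on p21: set p21 = true.
Unit clause (NOT p31) forces p31 = false.
Unit clause (p33) forces p33 = true.
Unit clause (NOT p41) forces p41 = false.
Unit clause (p43) forces p43 = true.
Now (NOT p43) is unsatisfied and unit — conflict.
Undo p21 and try p21 = false.
Unit clause (p23) forces p23 = true.
Unit clause (NOT p13) forces p13 = false.
Unit clause (NOT p33) forces p33 = false.
Unit clause (p31) forces p31 = true.
Unit clause (NOT p41) forces p41 = false.
Unit clause (p43) forces p43 = true.
Now (NOT p43) is unsatisfied and unit — conflict.
Both values of p21 lead to a conflict.
Undo p12 and try p12 = false.
Unit clause (p13) forces p13 = true.
Unit clause (NOT p23) forces p23 = false.
Unit clause (NOT p33) forces p33 = false.
Unit clause (NOT p43) forces p43 = false.
Branch on p21: set p21 = true.
Unit clause (NOT p31) forces p31 = false.
Unit clause (p32) forces p32 = true.
Unit clause (NOT p41) forces p41 = false.
Unit clause (p42) forces p42 = true.
Now (NOT p42) is unsatisfied and unit — conflict.
Undo p21 and try p21 = false.
Unit clause (p22) forces p22 = true.
Unit clause (NOT p32) forces p32 = false.
Unit clause (p31) forces p31 = true.
Unit clause (NOT p41) forces p41 = false.
Unit clause (p42) forces p42 = true.
Now (NOT p42) is unsatisfied and unit — conflict.
Both values of p21 lead to a conflict.
Both values of p12 lead to a conflict.
Undo p11 and try p11 = true.
Unit clause (NOT p21) forces p21 = false.
Unit clause (NOT p31) forces p31 = false.
Unit clause (NOT p41) forces p41 = false.
Branch on p22: set p22 = true.
Unit clause (NOT p12) forces p12 = false.
Unit clause (NOT p32) forces p32 = false.
Unit clause (p33) forces p33 = true.
Unit clause (NOT p42) forces p42 = false.
Unit clause (p43) forces p43 = true.
Now (NOT p43) is unsatisfied and unit — conflict.
Undo p22 and try p22 = false.
Unit clause (p23) forces p23 = true.
Unit clause (NOT p13) forces p13 = false.
Unit clause (NOT p33) forces p33 = false.
Unit clause (p32) forces p32 = true.
Unit clause (NOT p12) forces p12 = false.
Unit clause (NOT p42) forces p42 = false.
Unit clause (p43) forces p43 = true.
Now (NOT p43) is unsatisfied and unit — conflict.
Both values of p22 lead to a conflict.
Both values of p11 lead to a conflict.

UNSATISFIABLE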